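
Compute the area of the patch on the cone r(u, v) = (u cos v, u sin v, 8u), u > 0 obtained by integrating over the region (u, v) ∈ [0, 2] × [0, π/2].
Area = sqrt(65)*pi

Area = ∫∫ √(EG − F²) du dv with √(EG − F²) = sqrt(65)*Abs(u). Integrating over [0, 2] × [0, π/2] gives sqrt(65)*pi.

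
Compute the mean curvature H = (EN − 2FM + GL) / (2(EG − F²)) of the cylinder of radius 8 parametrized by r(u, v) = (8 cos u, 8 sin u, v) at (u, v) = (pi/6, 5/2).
H = -1/16

With E = 64, F = 0, G = 1, L = -8, M = 0, N = 0, assemble
  H = (EN − 2FM + GL) / (2(EG − F²)) = -1/16.
At (u, v) = (pi/6, 5/2): H = -1/16.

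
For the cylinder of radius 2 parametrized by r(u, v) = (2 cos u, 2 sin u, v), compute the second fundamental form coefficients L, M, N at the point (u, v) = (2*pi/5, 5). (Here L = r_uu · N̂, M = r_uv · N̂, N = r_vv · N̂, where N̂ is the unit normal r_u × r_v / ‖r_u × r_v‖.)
L = -2;  M = 0;  N = 0

Compute the unit normal N̂(u, v) = (cos(u), sin(u), 0), and the second partials r_uu, r_uv, r_vv. Take dot products:
  L(u, v) = r_uu · N̂ = -2,
  M(u, v) = r_uv · N̂ = 0,
  N(u, v) = r_vv · N̂ = 0.
Evaluating at (u, v) = (2*pi/5, 5):
  L = -2, M = 0, N = 0.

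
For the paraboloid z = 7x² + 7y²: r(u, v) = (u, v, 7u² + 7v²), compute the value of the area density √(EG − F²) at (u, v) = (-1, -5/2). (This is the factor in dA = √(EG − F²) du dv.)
√(EG − F²)|_{(-1, -5/2)} = 3*sqrt(158)

E = 196*u^2 + 1, F = 196*u*v, G = 196*v^2 + 1, so EG − F² = 196*u^2 + 196*v^2 + 1. Taking the positive square root: √(EG − F²) = sqrt(196*u^2 + 196*v^2 + 1). At (u, v) = (-1, -5/2): 3*sqrt(158).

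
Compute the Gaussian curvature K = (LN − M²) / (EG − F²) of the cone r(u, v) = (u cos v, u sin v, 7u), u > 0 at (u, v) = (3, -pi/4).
K = 0

Coefficients of the first fundamental form: E = 50, F = 0, G = u^2.
Coefficients of the second fundamental form: L = 0, M = 0, N = 7*sqrt(2)*u^2/(10*Abs(u)).
Assemble K = (LN − M²)/(EG − F²) = 0. At (u, v) = (3, -pi/4): K = 0.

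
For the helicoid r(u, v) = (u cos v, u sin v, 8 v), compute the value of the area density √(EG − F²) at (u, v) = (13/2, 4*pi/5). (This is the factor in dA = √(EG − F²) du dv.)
√(EG − F²)|_{(13/2, 4*pi/5)} = 5*sqrt(17)/2

E = 1, F = 0, G = u^2 + 64, so EG − F² = u^2 + 64. Taking the positive square root: √(EG − F²) = sqrt(u^2 + 64). At (u, v) = (13/2, 4*pi/5): 5*sqrt(17)/2.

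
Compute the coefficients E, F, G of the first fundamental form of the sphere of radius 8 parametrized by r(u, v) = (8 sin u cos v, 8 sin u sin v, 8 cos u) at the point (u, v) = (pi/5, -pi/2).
E = 64;  F = 0;  G = 40 - 8*sqrt(5)

Partials: r_u = (8*cos(u)*cos(v), 8*sin(v)*cos(u), -8*sin(u)), r_v = (-8*sin(u)*sin(v), 8*sin(u)*cos(v), 0). As functions of (u, v):
  E = r_u · r_u = 64,
  F = r_u · r_v = 0,
  G = r_v · r_v = 64*sin(u)^2.
Evaluating at (u, v) = (pi/5, -pi/2): E = 64, F = 0, G = 40 - 8*sqrt(5).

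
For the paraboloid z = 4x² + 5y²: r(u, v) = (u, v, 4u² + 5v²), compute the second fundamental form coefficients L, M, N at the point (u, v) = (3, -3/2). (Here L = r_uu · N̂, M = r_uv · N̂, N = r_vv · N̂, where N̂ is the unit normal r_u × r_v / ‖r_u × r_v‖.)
L = 4*sqrt(802)/401;  M = 0;  N = 5*sqrt(802)/401

Compute the unit normal N̂(u, v) = (-8*u/sqrt(64*u^2 + 100*v^2 + 1), -10*v/sqrt(64*u^2 + 100*v^2 + 1), 1/sqrt(64*u^2 + 100*v^2 + 1)), and the second partials r_uu, r_uv, r_vv. Take dot products:
  L(u, v) = r_uu · N̂ = 8/sqrt(64*u^2 + 100*v^2 + 1),
  M(u, v) = r_uv · N̂ = 0,
  N(u, v) = r_vv · N̂ = 10/sqrt(64*u^2 + 100*v^2 + 1).
Evaluating at (u, v) = (3, -3/2):
  L = 4*sqrt(802)/401, M = 0, N = 5*sqrt(802)/401.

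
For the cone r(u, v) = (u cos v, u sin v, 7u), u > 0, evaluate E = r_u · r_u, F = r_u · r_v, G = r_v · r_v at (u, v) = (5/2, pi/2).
E = 50;  F = 0;  G = 25/4

Partials: r_u = (cos(v), sin(v), 7), r_v = (-u*sin(v), u*cos(v), 0). As functions of (u, v):
  E = r_u · r_u = 50,
  F = r_u · r_v = 0,
  G = r_v · r_v = u^2.
Evaluating at (u, v) = (5/2, pi/2): E = 50, F = 0, G = 25/4.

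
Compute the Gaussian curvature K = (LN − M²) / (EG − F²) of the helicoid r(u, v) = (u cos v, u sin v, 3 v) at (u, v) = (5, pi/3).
K = -9/1156

Coefficients of the first fundamental form: E = 1, F = 0, G = u^2 + 9.
Coefficients of the second fundamental form: L = 0, M = -3/sqrt(u^2 + 9), N = 0.
Assemble K = (LN − M²)/(EG − F²) = -9/(u^2 + 9)^2. At (u, v) = (5, pi/3): K = -9/1156.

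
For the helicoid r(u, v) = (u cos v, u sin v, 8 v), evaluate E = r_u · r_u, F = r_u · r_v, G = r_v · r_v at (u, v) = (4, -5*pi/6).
E = 1;  F = 0;  G = 80

Partials: r_u = (cos(v), sin(v), 0), r_v = (-u*sin(v), u*cos(v), 8). As functions of (u, v):
  E = r_u · r_u = 1,
  F = r_u · r_v = 0,
  G = r_v · r_v = u^2 + 64.
Evaluating at (u, v) = (4, -5*pi/6): E = 1, F = 0, G = 80.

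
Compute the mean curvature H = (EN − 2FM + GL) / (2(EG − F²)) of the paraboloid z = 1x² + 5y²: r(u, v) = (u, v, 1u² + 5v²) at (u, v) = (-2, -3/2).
H = 311*sqrt(2)/5324

With E = 4*u^2 + 1, F = 20*u*v, G = 100*v^2 + 1, L = 2/sqrt(4*u^2 + 100*v^2 + 1), M = 0, N = 10/sqrt(4*u^2 + 100*v^2 + 1), assemble
  H = (EN − 2FM + GL) / (2(EG − F²)) = 2*(10*u^2 + 50*v^2 + 3)/(4*u^2 + 100*v^2 + 1)^(3/2).
At (u, v) = (-2, -3/2): H = 311*sqrt(2)/5324.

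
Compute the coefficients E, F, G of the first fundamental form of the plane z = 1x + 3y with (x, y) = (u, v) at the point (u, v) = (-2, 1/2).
E = 2;  F = 3;  G = 10

Partials: r_u = (1, 0, 1), r_v = (0, 1, 3). As functions of (u, v):
  E = r_u · r_u = 2,
  F = r_u · r_v = 3,
  G = r_v · r_v = 10.
Evaluating at (u, v) = (-2, 1/2): E = 2, F = 3, G = 10.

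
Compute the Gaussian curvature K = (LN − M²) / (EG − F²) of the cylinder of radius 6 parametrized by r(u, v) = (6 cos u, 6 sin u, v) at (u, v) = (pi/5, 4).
K = 0

Coefficients of the first fundamental form: E = 36, F = 0, G = 1.
Coefficients of the second fundamental form: L = -6, M = 0, N = 0.
Assemble K = (LN − M²)/(EG − F²) = 0. At (u, v) = (pi/5, 4): K = 0.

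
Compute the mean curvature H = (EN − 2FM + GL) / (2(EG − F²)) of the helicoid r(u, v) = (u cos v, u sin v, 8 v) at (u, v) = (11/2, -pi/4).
H = 0

With E = 1, F = 0, G = u^2 + 64, L = 0, M = -8/sqrt(u^2 + 64), N = 0, assemble
  H = (EN − 2FM + GL) / (2(EG − F²)) = 0.
At (u, v) = (11/2, -pi/4): H = 0.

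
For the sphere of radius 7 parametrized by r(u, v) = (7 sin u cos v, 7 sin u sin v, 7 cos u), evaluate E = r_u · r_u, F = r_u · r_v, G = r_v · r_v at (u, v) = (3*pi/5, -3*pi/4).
E = 49;  F = 0;  G = 49*sqrt(5)/8 + 245/8

Partials: r_u = (7*cos(u)*cos(v), 7*sin(v)*cos(u), -7*sin(u)), r_v = (-7*sin(u)*sin(v), 7*sin(u)*cos(v), 0). As functions of (u, v):
  E = r_u · r_u = 49,
  F = r_u · r_v = 0,
  G = r_v · r_v = 49*sin(u)^2.
Evaluating at (u, v) = (3*pi/5, -3*pi/4): E = 49, F = 0, G = 49*sqrt(5)/8 + 245/8.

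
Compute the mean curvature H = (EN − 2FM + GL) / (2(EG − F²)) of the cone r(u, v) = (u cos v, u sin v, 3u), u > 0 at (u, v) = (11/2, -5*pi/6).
H = 3*sqrt(10)/110

With E = 10, F = 0, G = u^2, L = 0, M = 0, N = 3*sqrt(10)*u^2/(10*Abs(u)), assemble
  H = (EN − 2FM + GL) / (2(EG − F²)) = 3*sqrt(10)/(20*Abs(u)).
At (u, v) = (11/2, -5*pi/6): H = 3*sqrt(10)/110.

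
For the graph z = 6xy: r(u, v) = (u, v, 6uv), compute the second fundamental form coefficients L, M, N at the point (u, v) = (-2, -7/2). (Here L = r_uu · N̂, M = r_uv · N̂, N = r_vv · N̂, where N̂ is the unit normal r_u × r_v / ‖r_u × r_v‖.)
L = 0;  M = 3*sqrt(586)/293;  N = 0

Compute the unit normal N̂(u, v) = (-6*v/sqrt(36*u^2 + 36*v^2 + 1), -6*u/sqrt(36*u^2 + 36*v^2 + 1), 1/sqrt(36*u^2 + 36*v^2 + 1)), and the second partials r_uu, r_uv, r_vv. Take dot products:
  L(u, v) = r_uu · N̂ = 0,
  M(u, v) = r_uv · N̂ = 6/sqrt(36*u^2 + 36*v^2 + 1),
  N(u, v) = r_vv · N̂ = 0.
Evaluating at (u, v) = (-2, -7/2):
  L = 0, M = 3*sqrt(586)/293, N = 0.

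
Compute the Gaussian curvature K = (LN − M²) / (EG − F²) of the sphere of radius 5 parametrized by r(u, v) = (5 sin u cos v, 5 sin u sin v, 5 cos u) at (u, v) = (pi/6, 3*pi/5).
K = 1/25

Coefficients of the first fundamental form: E = 25, F = 0, G = 25*sin(u)^2.
Coefficients of the second fundamental form: L = -5*sin(u)/Abs(sin(u)), M = 0, N = -5*sin(u)^3/Abs(sin(u)).
Assemble K = (LN − M²)/(EG − F²) = 1/25. At (u, v) = (pi/6, 3*pi/5): K = 1/25.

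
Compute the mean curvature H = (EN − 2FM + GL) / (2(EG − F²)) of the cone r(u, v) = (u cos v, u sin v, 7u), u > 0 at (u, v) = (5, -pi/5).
H = 7*sqrt(2)/100

With E = 50, F = 0, G = u^2, L = 0, M = 0, N = 7*sqrt(2)*u^2/(10*Abs(u)), assemble
  H = (EN − 2FM + GL) / (2(EG − F²)) = 7*sqrt(2)/(20*Abs(u)).
At (u, v) = (5, -pi/5): H = 7*sqrt(2)/100.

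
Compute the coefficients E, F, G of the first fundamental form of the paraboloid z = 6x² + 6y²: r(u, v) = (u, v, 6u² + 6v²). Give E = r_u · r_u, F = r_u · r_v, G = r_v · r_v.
E = 144*u^2 + 1;  F = 144*u*v;  G = 144*v^2 + 1

Compute partials: r_u = (1, 0, 12*u), r_v = (0, 1, 12*v). Then
  E = r_u · r_u = 144*u^2 + 1,
  F = r_u · r_v = 144*u*v,
  G = r_v · r_v = 144*v^2 + 1.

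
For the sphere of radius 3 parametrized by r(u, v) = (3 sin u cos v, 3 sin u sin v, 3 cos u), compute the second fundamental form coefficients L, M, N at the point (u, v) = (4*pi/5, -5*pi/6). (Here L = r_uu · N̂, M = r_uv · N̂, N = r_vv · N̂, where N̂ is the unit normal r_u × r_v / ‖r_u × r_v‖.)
L = -3;  M = 0;  N = -15/8 + 3*sqrt(5)/8

Compute the unit normal N̂(u, v) = (sin(u)^2*cos(v)/Abs(sin(u)), sin(u)^2*sin(v)/Abs(sin(u)), sin(2*u)/(2*Abs(sin(u)))), and the second partials r_uu, r_uv, r_vv. Take dot products:
  L(u, v) = r_uu · N̂ = -3*sin(u)/Abs(sin(u)),
  M(u, v) = r_uv · N̂ = 0,
  N(u, v) = r_vv · N̂ = -3*sin(u)^3/Abs(sin(u)).
Evaluating at (u, v) = (4*pi/5, -5*pi/6):
  L = -3, M = 0, N = -15/8 + 3*sqrt(5)/8.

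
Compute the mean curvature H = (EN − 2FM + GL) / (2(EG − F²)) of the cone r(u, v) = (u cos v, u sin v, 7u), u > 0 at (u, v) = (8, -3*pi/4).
H = 7*sqrt(2)/160

With E = 50, F = 0, G = u^2, L = 0, M = 0, N = 7*sqrt(2)*u^2/(10*Abs(u)), assemble
  H = (EN − 2FM + GL) / (2(EG − F²)) = 7*sqrt(2)/(20*Abs(u)).
At (u, v) = (8, -3*pi/4): H = 7*sqrt(2)/160.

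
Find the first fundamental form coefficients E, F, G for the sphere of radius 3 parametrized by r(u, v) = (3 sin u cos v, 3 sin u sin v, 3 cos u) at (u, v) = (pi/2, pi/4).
E = 9;  F = 0;  G = 9

Partials: r_u = (3*cos(u)*cos(v), 3*sin(v)*cos(u), -3*sin(u)), r_v = (-3*sin(u)*sin(v), 3*sin(u)*cos(v), 0). As functions of (u, v):
  E = r_u · r_u = 9,
  F = r_u · r_v = 0,
  G = r_v · r_v = 9*sin(u)^2.
Evaluating at (u, v) = (pi/2, pi/4): E = 9, F = 0, G = 9.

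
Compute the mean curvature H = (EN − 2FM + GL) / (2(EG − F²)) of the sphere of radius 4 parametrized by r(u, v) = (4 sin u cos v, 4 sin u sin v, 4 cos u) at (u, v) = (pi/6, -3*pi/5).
H = -1/4

With E = 16, F = 0, G = 16*sin(u)^2, L = -4*sin(u)/Abs(sin(u)), M = 0, N = -4*sin(u)^3/Abs(sin(u)), assemble
  H = (EN − 2FM + GL) / (2(EG − F²)) = -sin(u)/(4*Abs(sin(u))).
At (u, v) = (pi/6, -3*pi/5): H = -1/4.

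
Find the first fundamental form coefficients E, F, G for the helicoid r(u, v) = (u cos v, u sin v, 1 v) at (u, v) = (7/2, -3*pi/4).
E = 1;  F = 0;  G = 53/4

Partials: r_u = (cos(v), sin(v), 0), r_v = (-u*sin(v), u*cos(v), 1). As functions of (u, v):
  E = r_u · r_u = 1,
  F = r_u · r_v = 0,
  G = r_v · r_v = u^2 + 1.
Evaluating at (u, v) = (7/2, -3*pi/4): E = 1, F = 0, G = 53/4.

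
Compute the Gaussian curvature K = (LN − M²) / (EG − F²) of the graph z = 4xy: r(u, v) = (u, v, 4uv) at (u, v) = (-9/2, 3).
K = -16/219961

Coefficients of the first fundamental form: E = 16*v^2 + 1, F = 16*u*v, G = 16*u^2 + 1.
Coefficients of the second fundamental form: L = 0, M = 4/sqrt(16*u^2 + 16*v^2 + 1), N = 0.
Assemble K = (LN − M²)/(EG − F²) = -16/(256*u^4 + 512*u^2*v^2 + 32*u^2 + 256*v^4 + 32*v^2 + 1). At (u, v) = (-9/2, 3): K = -16/219961.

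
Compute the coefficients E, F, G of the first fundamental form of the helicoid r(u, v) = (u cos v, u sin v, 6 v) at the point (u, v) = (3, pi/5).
E = 1;  F = 0;  G = 45

Partials: r_u = (cos(v), sin(v), 0), r_v = (-u*sin(v), u*cos(v), 6). As functions of (u, v):
  E = r_u · r_u = 1,
  F = r_u · r_v = 0,
  G = r_v · r_v = u^2 + 36.
Evaluating at (u, v) = (3, pi/5): E = 1, F = 0, G = 45.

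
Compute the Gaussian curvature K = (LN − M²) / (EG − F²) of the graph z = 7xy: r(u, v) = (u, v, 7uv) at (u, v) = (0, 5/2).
K = -784/1510441

Coefficients of the first fundamental form: E = 49*v^2 + 1, F = 49*u*v, G = 49*u^2 + 1.
Coefficients of the second fundamental form: L = 0, M = 7/sqrt(49*u^2 + 49*v^2 + 1), N = 0.
Assemble K = (LN − M²)/(EG − F²) = -49/(2401*u^4 + 4802*u^2*v^2 + 98*u^2 + 2401*v^4 + 98*v^2 + 1). At (u, v) = (0, 5/2): K = -784/1510441.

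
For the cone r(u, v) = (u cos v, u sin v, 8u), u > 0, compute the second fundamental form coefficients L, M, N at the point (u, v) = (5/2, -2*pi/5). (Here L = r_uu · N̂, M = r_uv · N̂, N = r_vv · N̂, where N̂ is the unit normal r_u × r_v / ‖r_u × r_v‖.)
L = 0;  M = 0;  N = 4*sqrt(65)/13

Compute the unit normal N̂(u, v) = (-8*sqrt(65)*u*cos(v)/(65*Abs(u)), -8*sqrt(65)*u*sin(v)/(65*Abs(u)), sqrt(65)*u/(65*Abs(u))), and the second partials r_uu, r_uv, r_vv. Take dot products:
  L(u, v) = r_uu · N̂ = 0,
  M(u, v) = r_uv · N̂ = 0,
  N(u, v) = r_vv · N̂ = 8*sqrt(65)*u^2/(65*Abs(u)).
Evaluating at (u, v) = (5/2, -2*pi/5):
  L = 0, M = 0, N = 4*sqrt(65)/13.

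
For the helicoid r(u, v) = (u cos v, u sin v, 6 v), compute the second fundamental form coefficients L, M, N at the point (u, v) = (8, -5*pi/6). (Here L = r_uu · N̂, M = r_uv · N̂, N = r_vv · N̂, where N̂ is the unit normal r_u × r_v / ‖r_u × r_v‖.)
L = 0;  M = -3/5;  N = 0

Compute the unit normal N̂(u, v) = (6*sin(v)/sqrt(u^2 + 36), -6*cos(v)/sqrt(u^2 + 36), u/sqrt(u^2 + 36)), and the second partials r_uu, r_uv, r_vv. Take dot products:
  L(u, v) = r_uu · N̂ = 0,
  M(u, v) = r_uv · N̂ = -6/sqrt(u^2 + 36),
  N(u, v) = r_vv · N̂ = 0.
Evaluating at (u, v) = (8, -5*pi/6):
  L = 0, M = -3/5, N = 0.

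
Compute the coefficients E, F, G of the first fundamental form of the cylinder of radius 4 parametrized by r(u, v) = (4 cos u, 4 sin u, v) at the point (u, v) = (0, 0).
E = 16;  F = 0;  G = 1

Partials: r_u = (-4*sin(u), 4*cos(u), 0), r_v = (0, 0, 1). As functions of (u, v):
  E = r_u · r_u = 16,
  F = r_u · r_v = 0,
  G = r_v · r_v = 1.
Evaluating at (u, v) = (0, 0): E = 16, F = 0, G = 1.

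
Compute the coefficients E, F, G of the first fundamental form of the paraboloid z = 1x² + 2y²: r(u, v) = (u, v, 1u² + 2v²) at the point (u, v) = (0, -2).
E = 1;  F = 0;  G = 65

Partials: r_u = (1, 0, 2*u), r_v = (0, 1, 4*v). As functions of (u, v):
  E = r_u · r_u = 4*u^2 + 1,
  F = r_u · r_v = 8*u*v,
  G = r_v · r_v = 16*v^2 + 1.
Evaluating at (u, v) = (0, -2): E = 1, F = 0, G = 65.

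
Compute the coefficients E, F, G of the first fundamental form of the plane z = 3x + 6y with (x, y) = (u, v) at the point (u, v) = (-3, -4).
E = 10;  F = 18;  G = 37

Partials: r_u = (1, 0, 3), r_v = (0, 1, 6). As functions of (u, v):
  E = r_u · r_u = 10,
  F = r_u · r_v = 18,
  G = r_v · r_v = 37.
Evaluating at (u, v) = (-3, -4): E = 10, F = 18, G = 37.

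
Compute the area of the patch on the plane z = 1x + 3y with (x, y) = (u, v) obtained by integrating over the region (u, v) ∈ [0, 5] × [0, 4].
Area = 20*sqrt(11)

Area = ∫∫ √(EG − F²) du dv with √(EG − F²) = sqrt(11). Integrating over [0, 5] × [0, 4] gives 20*sqrt(11).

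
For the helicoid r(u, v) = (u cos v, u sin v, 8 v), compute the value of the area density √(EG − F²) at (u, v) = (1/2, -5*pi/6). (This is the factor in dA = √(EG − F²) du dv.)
√(EG − F²)|_{(1/2, -5*pi/6)} = sqrt(257)/2

E = 1, F = 0, G = u^2 + 64, so EG − F² = u^2 + 64. Taking the positive square root: √(EG − F²) = sqrt(u^2 + 64). At (u, v) = (1/2, -5*pi/6): sqrt(257)/2.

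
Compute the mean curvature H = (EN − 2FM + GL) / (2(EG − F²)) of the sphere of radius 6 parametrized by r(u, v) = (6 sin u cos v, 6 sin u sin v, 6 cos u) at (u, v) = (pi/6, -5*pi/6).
H = -1/6

With E = 36, F = 0, G = 36*sin(u)^2, L = -6*sin(u)/Abs(sin(u)), M = 0, N = -6*sin(u)^3/Abs(sin(u)), assemble
  H = (EN − 2FM + GL) / (2(EG − F²)) = -sin(u)/(6*Abs(sin(u))).
At (u, v) = (pi/6, -5*pi/6): H = -1/6.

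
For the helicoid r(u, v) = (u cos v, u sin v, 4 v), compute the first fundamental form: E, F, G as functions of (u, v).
E = 1;  F = 0;  G = u^2 + 16

Compute partials: r_u = (cos(v), sin(v), 0), r_v = (-u*sin(v), u*cos(v), 4). Then
  E = r_u · r_u = 1,
  F = r_u · r_v = 0,
  G = r_v · r_v = u^2 + 16.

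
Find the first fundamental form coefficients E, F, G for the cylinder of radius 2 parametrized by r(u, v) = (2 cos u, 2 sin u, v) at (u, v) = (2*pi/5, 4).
E = 4;  F = 0;  G = 1

Partials: r_u = (-2*sin(u), 2*cos(u), 0), r_v = (0, 0, 1). As functions of (u, v):
  E = r_u · r_u = 4,
  F = r_u · r_v = 0,
  G = r_v · r_v = 1.
Evaluating at (u, v) = (2*pi/5, 4): E = 4, F = 0, G = 1.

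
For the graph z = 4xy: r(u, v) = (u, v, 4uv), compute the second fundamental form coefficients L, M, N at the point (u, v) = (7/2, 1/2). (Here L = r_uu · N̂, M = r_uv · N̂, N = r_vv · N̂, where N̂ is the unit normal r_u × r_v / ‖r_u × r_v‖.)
L = 0;  M = 4*sqrt(201)/201;  N = 0

Compute the unit normal N̂(u, v) = (-4*v/sqrt(16*u^2 + 16*v^2 + 1), -4*u/sqrt(16*u^2 + 16*v^2 + 1), 1/sqrt(16*u^2 + 16*v^2 + 1)), and the second partials r_uu, r_uv, r_vv. Take dot products:
  L(u, v) = r_uu · N̂ = 0,
  M(u, v) = r_uv · N̂ = 4/sqrt(16*u^2 + 16*v^2 + 1),
  N(u, v) = r_vv · N̂ = 0.
Evaluating at (u, v) = (7/2, 1/2):
  L = 0, M = 4*sqrt(201)/201, N = 0.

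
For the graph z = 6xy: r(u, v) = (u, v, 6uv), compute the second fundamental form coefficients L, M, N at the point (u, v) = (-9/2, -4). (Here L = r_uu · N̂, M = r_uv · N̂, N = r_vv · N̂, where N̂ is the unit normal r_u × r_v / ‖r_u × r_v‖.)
L = 0;  M = 3*sqrt(1306)/653;  N = 0

Compute the unit normal N̂(u, v) = (-6*v/sqrt(36*u^2 + 36*v^2 + 1), -6*u/sqrt(36*u^2 + 36*v^2 + 1), 1/sqrt(36*u^2 + 36*v^2 + 1)), and the second partials r_uu, r_uv, r_vv. Take dot products:
  L(u, v) = r_uu · N̂ = 0,
  M(u, v) = r_uv · N̂ = 6/sqrt(36*u^2 + 36*v^2 + 1),
  N(u, v) = r_vv · N̂ = 0.
Evaluating at (u, v) = (-9/2, -4):
  L = 0, M = 3*sqrt(1306)/653, N = 0.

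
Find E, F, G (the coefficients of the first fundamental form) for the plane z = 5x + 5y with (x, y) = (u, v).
E = 26;  F = 25;  G = 26

Compute partials: r_u = (1, 0, 5), r_v = (0, 1, 5). Then
  E = r_u · r_u = 26,
  F = r_u · r_v = 25,
  G = r_v · r_v = 26.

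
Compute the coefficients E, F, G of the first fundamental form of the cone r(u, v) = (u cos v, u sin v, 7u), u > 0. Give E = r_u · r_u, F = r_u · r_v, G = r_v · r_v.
E = 50;  F = 0;  G = u^2

Compute partials: r_u = (cos(v), sin(v), 7), r_v = (-u*sin(v), u*cos(v), 0). Then
  E = r_u · r_u = 50,
  F = r_u · r_v = 0,
  G = r_v · r_v = u^2.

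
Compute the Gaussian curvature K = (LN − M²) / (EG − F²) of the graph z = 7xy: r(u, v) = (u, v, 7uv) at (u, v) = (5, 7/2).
K = -784/53363025

Coefficients of the first fundamental form: E = 49*v^2 + 1, F = 49*u*v, G = 49*u^2 + 1.
Coefficients of the second fundamental form: L = 0, M = 7/sqrt(49*u^2 + 49*v^2 + 1), N = 0.
Assemble K = (LN − M²)/(EG − F²) = -49/(2401*u^4 + 4802*u^2*v^2 + 98*u^2 + 2401*v^4 + 98*v^2 + 1). At (u, v) = (5, 7/2): K = -784/53363025.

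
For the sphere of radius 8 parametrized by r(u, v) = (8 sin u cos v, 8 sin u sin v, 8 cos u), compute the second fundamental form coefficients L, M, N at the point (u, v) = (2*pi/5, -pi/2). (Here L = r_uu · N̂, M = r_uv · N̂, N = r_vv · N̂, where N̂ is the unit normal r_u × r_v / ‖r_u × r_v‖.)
L = -8;  M = 0;  N = -5 - sqrt(5)

Compute the unit normal N̂(u, v) = (sin(u)^2*cos(v)/Abs(sin(u)), sin(u)^2*sin(v)/Abs(sin(u)), sin(2*u)/(2*Abs(sin(u)))), and the second partials r_uu, r_uv, r_vv. Take dot products:
  L(u, v) = r_uu · N̂ = -8*sin(u)/Abs(sin(u)),
  M(u, v) = r_uv · N̂ = 0,
  N(u, v) = r_vv · N̂ = -8*sin(u)^3/Abs(sin(u)).
Evaluating at (u, v) = (2*pi/5, -pi/2):
  L = -8, M = 0, N = -5 - sqrt(5).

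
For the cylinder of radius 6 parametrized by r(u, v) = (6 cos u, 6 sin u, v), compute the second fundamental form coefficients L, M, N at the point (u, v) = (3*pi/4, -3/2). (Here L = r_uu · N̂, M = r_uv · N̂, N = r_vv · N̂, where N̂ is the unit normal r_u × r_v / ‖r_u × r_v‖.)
L = -6;  M = 0;  N = 0

Compute the unit normal N̂(u, v) = (cos(u), sin(u), 0), and the second partials r_uu, r_uv, r_vv. Take dot products:
  L(u, v) = r_uu · N̂ = -6,
  M(u, v) = r_uv · N̂ = 0,
  N(u, v) = r_vv · N̂ = 0.
Evaluating at (u, v) = (3*pi/4, -3/2):
  L = -6, M = 0, N = 0.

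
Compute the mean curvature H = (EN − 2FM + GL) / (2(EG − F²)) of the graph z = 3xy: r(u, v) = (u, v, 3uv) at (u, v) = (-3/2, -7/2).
H = -567*sqrt(526)/138338

With E = 9*v^2 + 1, F = 9*u*v, G = 9*u^2 + 1, L = 0, M = 3/sqrt(9*u^2 + 9*v^2 + 1), N = 0, assemble
  H = (EN − 2FM + GL) / (2(EG − F²)) = -27*u*v/(9*u^2 + 9*v^2 + 1)^(3/2).
At (u, v) = (-3/2, -7/2): H = -567*sqrt(526)/138338.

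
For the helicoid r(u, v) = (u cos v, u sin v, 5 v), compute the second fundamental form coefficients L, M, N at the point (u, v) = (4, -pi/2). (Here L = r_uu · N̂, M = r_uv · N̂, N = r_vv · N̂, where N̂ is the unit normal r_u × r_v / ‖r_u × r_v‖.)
L = 0;  M = -5*sqrt(41)/41;  N = 0

Compute the unit normal N̂(u, v) = (5*sin(v)/sqrt(u^2 + 25), -5*cos(v)/sqrt(u^2 + 25), u/sqrt(u^2 + 25)), and the second partials r_uu, r_uv, r_vv. Take dot products:
  L(u, v) = r_uu · N̂ = 0,
  M(u, v) = r_uv · N̂ = -5/sqrt(u^2 + 25),
  N(u, v) = r_vv · N̂ = 0.
Evaluating at (u, v) = (4, -pi/2):
  L = 0, M = -5*sqrt(41)/41, N = 0.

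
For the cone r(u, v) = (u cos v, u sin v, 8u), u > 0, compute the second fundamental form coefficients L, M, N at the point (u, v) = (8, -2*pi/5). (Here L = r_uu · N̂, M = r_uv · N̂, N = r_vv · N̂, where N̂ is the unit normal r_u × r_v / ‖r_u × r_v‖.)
L = 0;  M = 0;  N = 64*sqrt(65)/65

Compute the unit normal N̂(u, v) = (-8*sqrt(65)*u*cos(v)/(65*Abs(u)), -8*sqrt(65)*u*sin(v)/(65*Abs(u)), sqrt(65)*u/(65*Abs(u))), and the second partials r_uu, r_uv, r_vv. Take dot products:
  L(u, v) = r_uu · N̂ = 0,
  M(u, v) = r_uv · N̂ = 0,
  N(u, v) = r_vv · N̂ = 8*sqrt(65)*u^2/(65*Abs(u)).
Evaluating at (u, v) = (8, -2*pi/5):
  L = 0, M = 0, N = 64*sqrt(65)/65.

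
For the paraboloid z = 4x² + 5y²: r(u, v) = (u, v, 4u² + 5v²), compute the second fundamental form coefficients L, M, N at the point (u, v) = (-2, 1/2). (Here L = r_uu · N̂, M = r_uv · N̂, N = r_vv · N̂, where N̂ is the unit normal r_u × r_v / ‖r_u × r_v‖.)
L = 4*sqrt(282)/141;  M = 0;  N = 5*sqrt(282)/141

Compute the unit normal N̂(u, v) = (-8*u/sqrt(64*u^2 + 100*v^2 + 1), -10*v/sqrt(64*u^2 + 100*v^2 + 1), 1/sqrt(64*u^2 + 100*v^2 + 1)), and the second partials r_uu, r_uv, r_vv. Take dot products:
  L(u, v) = r_uu · N̂ = 8/sqrt(64*u^2 + 100*v^2 + 1),
  M(u, v) = r_uv · N̂ = 0,
  N(u, v) = r_vv · N̂ = 10/sqrt(64*u^2 + 100*v^2 + 1).
Evaluating at (u, v) = (-2, 1/2):
  L = 4*sqrt(282)/141, M = 0, N = 5*sqrt(282)/141.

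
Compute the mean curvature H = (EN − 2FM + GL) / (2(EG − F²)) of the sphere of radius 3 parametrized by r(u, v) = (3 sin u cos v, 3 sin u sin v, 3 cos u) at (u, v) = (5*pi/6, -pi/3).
H = -1/3

With E = 9, F = 0, G = 9*sin(u)^2, L = -3*sin(u)/Abs(sin(u)), M = 0, N = -3*sin(u)^3/Abs(sin(u)), assemble
  H = (EN − 2FM + GL) / (2(EG − F²)) = -sin(u)/(3*Abs(sin(u))).
At (u, v) = (5*pi/6, -pi/3): H = -1/3.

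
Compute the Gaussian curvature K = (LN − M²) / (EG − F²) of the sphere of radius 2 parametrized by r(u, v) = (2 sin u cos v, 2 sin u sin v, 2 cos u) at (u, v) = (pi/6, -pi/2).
K = 1/4

Coefficients of the first fundamental form: E = 4, F = 0, G = 4*sin(u)^2.
Coefficients of the second fundamental form: L = -2*sin(u)/Abs(sin(u)), M = 0, N = -2*sin(u)^3/Abs(sin(u)).
Assemble K = (LN − M²)/(EG − F²) = 1/4. At (u, v) = (pi/6, -pi/2): K = 1/4.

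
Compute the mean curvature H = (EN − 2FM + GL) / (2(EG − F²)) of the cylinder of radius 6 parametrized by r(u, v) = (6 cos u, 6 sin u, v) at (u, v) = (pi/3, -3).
H = -1/12

With E = 36, F = 0, G = 1, L = -6, M = 0, N = 0, assemble
  H = (EN − 2FM + GL) / (2(EG − F²)) = -1/12.
At (u, v) = (pi/3, -3): H = -1/12.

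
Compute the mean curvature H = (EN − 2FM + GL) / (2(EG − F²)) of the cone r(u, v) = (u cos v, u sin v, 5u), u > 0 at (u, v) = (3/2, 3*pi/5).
H = 5*sqrt(26)/78

With E = 26, F = 0, G = u^2, L = 0, M = 0, N = 5*sqrt(26)*u^2/(26*Abs(u)), assemble
  H = (EN − 2FM + GL) / (2(EG − F²)) = 5*sqrt(26)/(52*Abs(u)).
At (u, v) = (3/2, 3*pi/5): H = 5*sqrt(26)/78.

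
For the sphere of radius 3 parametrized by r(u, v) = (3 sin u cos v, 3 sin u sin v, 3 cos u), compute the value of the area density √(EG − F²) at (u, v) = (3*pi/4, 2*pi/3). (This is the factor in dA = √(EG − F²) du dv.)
√(EG − F²)|_{(3*pi/4, 2*pi/3)} = 9*sqrt(2)/2

E = 9, F = 0, G = 9*sin(u)^2, so EG − F² = 81*sin(u)^2. Taking the positive square root: √(EG − F²) = 9*Abs(sin(u)). At (u, v) = (3*pi/4, 2*pi/3): 9*sqrt(2)/2.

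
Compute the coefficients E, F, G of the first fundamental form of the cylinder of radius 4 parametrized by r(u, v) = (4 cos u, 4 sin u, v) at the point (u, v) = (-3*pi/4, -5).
E = 16;  F = 0;  G = 1

Partials: r_u = (-4*sin(u), 4*cos(u), 0), r_v = (0, 0, 1). As functions of (u, v):
  E = r_u · r_u = 16,
  F = r_u · r_v = 0,
  G = r_v · r_v = 1.
Evaluating at (u, v) = (-3*pi/4, -5): E = 16, F = 0, G = 1.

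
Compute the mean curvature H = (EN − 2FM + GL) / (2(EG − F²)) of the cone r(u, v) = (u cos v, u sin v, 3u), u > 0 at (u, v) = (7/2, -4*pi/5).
H = 3*sqrt(10)/70

With E = 10, F = 0, G = u^2, L = 0, M = 0, N = 3*sqrt(10)*u^2/(10*Abs(u)), assemble
  H = (EN − 2FM + GL) / (2(EG − F²)) = 3*sqrt(10)/(20*Abs(u)).
At (u, v) = (7/2, -4*pi/5): H = 3*sqrt(10)/70.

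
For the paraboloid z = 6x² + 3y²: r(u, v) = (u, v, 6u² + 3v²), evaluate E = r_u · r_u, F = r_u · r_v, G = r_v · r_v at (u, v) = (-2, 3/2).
E = 577;  F = -216;  G = 82

Partials: r_u = (1, 0, 12*u), r_v = (0, 1, 6*v). As functions of (u, v):
  E = r_u · r_u = 144*u^2 + 1,
  F = r_u · r_v = 72*u*v,
  G = r_v · r_v = 36*v^2 + 1.
Evaluating at (u, v) = (-2, 3/2): E = 577, F = -216, G = 82.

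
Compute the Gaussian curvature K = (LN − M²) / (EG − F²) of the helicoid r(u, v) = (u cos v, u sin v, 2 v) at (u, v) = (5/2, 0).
K = -64/1681

Coefficients of the first fundamental form: E = 1, F = 0, G = u^2 + 4.
Coefficients of the second fundamental form: L = 0, M = -2/sqrt(u^2 + 4), N = 0.
Assemble K = (LN − M²)/(EG − F²) = -4/(u^2 + 4)^2. At (u, v) = (5/2, 0): K = -64/1681.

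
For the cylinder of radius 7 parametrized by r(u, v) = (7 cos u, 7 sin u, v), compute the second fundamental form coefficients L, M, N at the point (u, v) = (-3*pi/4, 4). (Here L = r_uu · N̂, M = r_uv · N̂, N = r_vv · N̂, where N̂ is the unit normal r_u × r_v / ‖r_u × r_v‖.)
L = -7;  M = 0;  N = 0

Compute the unit normal N̂(u, v) = (cos(u), sin(u), 0), and the second partials r_uu, r_uv, r_vv. Take dot products:
  L(u, v) = r_uu · N̂ = -7,
  M(u, v) = r_uv · N̂ = 0,
  N(u, v) = r_vv · N̂ = 0.
Evaluating at (u, v) = (-3*pi/4, 4):
  L = -7, M = 0, N = 0.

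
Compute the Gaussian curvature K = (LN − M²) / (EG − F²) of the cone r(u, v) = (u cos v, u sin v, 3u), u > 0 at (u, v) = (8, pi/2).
K = 0

Coefficients of the first fundamental form: E = 10, F = 0, G = u^2.
Coefficients of the second fundamental form: L = 0, M = 0, N = 3*sqrt(10)*u^2/(10*Abs(u)).
Assemble K = (LN − M²)/(EG − F²) = 0. At (u, v) = (8, pi/2): K = 0.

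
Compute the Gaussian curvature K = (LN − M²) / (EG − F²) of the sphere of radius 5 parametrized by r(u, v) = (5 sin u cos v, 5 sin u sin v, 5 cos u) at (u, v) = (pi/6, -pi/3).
K = 1/25

Coefficients of the first fundamental form: E = 25, F = 0, G = 25*sin(u)^2.
Coefficients of the second fundamental form: L = -5*sin(u)/Abs(sin(u)), M = 0, N = -5*sin(u)^3/Abs(sin(u)).
Assemble K = (LN − M²)/(EG − F²) = 1/25. At (u, v) = (pi/6, -pi/3): K = 1/25.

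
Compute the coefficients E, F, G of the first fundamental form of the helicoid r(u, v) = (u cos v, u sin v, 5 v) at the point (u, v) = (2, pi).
E = 1;  F = 0;  G = 29

Partials: r_u = (cos(v), sin(v), 0), r_v = (-u*sin(v), u*cos(v), 5). As functions of (u, v):
  E = r_u · r_u = 1,
  F = r_u · r_v = 0,
  G = r_v · r_v = u^2 + 25.
Evaluating at (u, v) = (2, pi): E = 1, F = 0, G = 29.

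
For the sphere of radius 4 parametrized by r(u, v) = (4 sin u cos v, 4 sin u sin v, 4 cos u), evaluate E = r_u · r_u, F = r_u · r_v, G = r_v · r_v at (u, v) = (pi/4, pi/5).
E = 16;  F = 0;  G = 8

Partials: r_u = (4*cos(u)*cos(v), 4*sin(v)*cos(u), -4*sin(u)), r_v = (-4*sin(u)*sin(v), 4*sin(u)*cos(v), 0). As functions of (u, v):
  E = r_u · r_u = 16,
  F = r_u · r_v = 0,
  G = r_v · r_v = 16*sin(u)^2.
Evaluating at (u, v) = (pi/4, pi/5): E = 16, F = 0, G = 8.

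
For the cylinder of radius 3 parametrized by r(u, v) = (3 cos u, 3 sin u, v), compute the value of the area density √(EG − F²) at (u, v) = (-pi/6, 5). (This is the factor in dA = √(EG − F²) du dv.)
√(EG − F²)|_{(-pi/6, 5)} = 3

E = 9, F = 0, G = 1, so EG − F² = 9. Taking the positive square root: √(EG − F²) = 3. At (u, v) = (-pi/6, 5): 3.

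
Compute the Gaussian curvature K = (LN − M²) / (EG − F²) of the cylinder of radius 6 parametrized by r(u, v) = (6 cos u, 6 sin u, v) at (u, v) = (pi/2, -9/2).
K = 0

Coefficients of the first fundamental form: E = 36, F = 0, G = 1.
Coefficients of the second fundamental form: L = -6, M = 0, N = 0.
Assemble K = (LN − M²)/(EG − F²) = 0. At (u, v) = (pi/2, -9/2): K = 0.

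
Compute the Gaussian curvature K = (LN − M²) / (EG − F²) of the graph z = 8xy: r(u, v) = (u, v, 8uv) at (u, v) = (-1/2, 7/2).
K = -64/641601

Coefficients of the first fundamental form: E = 64*v^2 + 1, F = 64*u*v, G = 64*u^2 + 1.
Coefficients of the second fundamental form: L = 0, M = 8/sqrt(64*u^2 + 64*v^2 + 1), N = 0.
Assemble K = (LN − M²)/(EG − F²) = -64/(4096*u^4 + 8192*u^2*v^2 + 128*u^2 + 4096*v^4 + 128*v^2 + 1). At (u, v) = (-1/2, 7/2): K = -64/641601.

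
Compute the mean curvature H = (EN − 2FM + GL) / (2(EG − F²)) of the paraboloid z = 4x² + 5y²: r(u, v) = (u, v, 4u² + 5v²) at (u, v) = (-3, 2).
H = 4489*sqrt(977)/954529

With E = 64*u^2 + 1, F = 80*u*v, G = 100*v^2 + 1, L = 8/sqrt(64*u^2 + 100*v^2 + 1), M = 0, N = 10/sqrt(64*u^2 + 100*v^2 + 1), assemble
  H = (EN − 2FM + GL) / (2(EG − F²)) = (320*u^2 + 400*v^2 + 9)/(64*u^2 + 100*v^2 + 1)^(3/2).
At (u, v) = (-3, 2): H = 4489*sqrt(977)/954529.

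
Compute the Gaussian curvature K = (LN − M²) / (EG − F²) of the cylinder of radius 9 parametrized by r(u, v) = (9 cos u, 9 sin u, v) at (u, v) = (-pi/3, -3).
K = 0

Coefficients of the first fundamental form: E = 81, F = 0, G = 1.
Coefficients of the second fundamental form: L = -9, M = 0, N = 0.
Assemble K = (LN − M²)/(EG − F²) = 0. At (u, v) = (-pi/3, -3): K = 0.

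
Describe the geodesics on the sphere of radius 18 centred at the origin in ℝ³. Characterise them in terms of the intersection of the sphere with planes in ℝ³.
Geodesics on the sphere of radius 18 are great circles — circles of radius 18 obtained as the intersection of the sphere with planes through the origin (the centre of the sphere).

A curve α(t) of nonzero constant speed on the sphere of radius 18 is a geodesic iff its acceleration α̈ is everywhere normal to the surface, i.e. parallel to the radial vector α(t). Then d/dt(α × α̇) = α̇ × α̇ + α × α̈ = 0, so α × α̇ is a constant vector n ≠ 0 and α(t) · n = 0 for all t: α lies in the plane through the origin with normal n. The intersection of that plane with the sphere is a circle of radius 18 (a great circle). Conversely, a great circle traversed at constant speed has centripetal acceleration pointing at the origin, hence normal to the sphere, so every great circle is a geodesic.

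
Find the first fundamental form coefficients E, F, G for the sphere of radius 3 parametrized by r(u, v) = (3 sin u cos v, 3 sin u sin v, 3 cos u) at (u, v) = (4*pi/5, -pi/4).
E = 9;  F = 0;  G = 45/8 - 9*sqrt(5)/8

Partials: r_u = (3*cos(u)*cos(v), 3*sin(v)*cos(u), -3*sin(u)), r_v = (-3*sin(u)*sin(v), 3*sin(u)*cos(v), 0). As functions of (u, v):
  E = r_u · r_u = 9,
  F = r_u · r_v = 0,
  G = r_v · r_v = 9*sin(u)^2.
Evaluating at (u, v) = (4*pi/5, -pi/4): E = 9, F = 0, G = 45/8 - 9*sqrt(5)/8.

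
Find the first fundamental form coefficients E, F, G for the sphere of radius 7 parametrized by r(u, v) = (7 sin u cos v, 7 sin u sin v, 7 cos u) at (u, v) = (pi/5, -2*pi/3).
E = 49;  F = 0;  G = 245/8 - 49*sqrt(5)/8

Partials: r_u = (7*cos(u)*cos(v), 7*sin(v)*cos(u), -7*sin(u)), r_v = (-7*sin(u)*sin(v), 7*sin(u)*cos(v), 0). As functions of (u, v):
  E = r_u · r_u = 49,
  F = r_u · r_v = 0,
  G = r_v · r_v = 49*sin(u)^2.
Evaluating at (u, v) = (pi/5, -2*pi/3): E = 49, F = 0, G = 245/8 - 49*sqrt(5)/8.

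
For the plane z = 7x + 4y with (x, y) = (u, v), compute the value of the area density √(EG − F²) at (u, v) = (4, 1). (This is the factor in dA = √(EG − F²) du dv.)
√(EG − F²)|_{(4, 1)} = sqrt(66)

E = 50, F = 28, G = 17, so EG − F² = 66. Taking the positive square root: √(EG − F²) = sqrt(66). At (u, v) = (4, 1): sqrt(66).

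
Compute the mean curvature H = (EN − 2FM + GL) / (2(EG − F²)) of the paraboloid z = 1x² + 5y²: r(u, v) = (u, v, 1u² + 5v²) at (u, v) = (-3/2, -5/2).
H = 676*sqrt(635)/403225

With E = 4*u^2 + 1, F = 20*u*v, G = 100*v^2 + 1, L = 2/sqrt(4*u^2 + 100*v^2 + 1), M = 0, N = 10/sqrt(4*u^2 + 100*v^2 + 1), assemble
  H = (EN − 2FM + GL) / (2(EG − F²)) = 2*(10*u^2 + 50*v^2 + 3)/(4*u^2 + 100*v^2 + 1)^(3/2).
At (u, v) = (-3/2, -5/2): H = 676*sqrt(635)/403225.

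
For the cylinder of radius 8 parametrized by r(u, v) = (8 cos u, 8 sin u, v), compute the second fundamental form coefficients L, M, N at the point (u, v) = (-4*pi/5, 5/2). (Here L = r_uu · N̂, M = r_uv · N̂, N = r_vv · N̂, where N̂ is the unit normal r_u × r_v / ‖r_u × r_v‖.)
L = -8;  M = 0;  N = 0

Compute the unit normal N̂(u, v) = (cos(u), sin(u), 0), and the second partials r_uu, r_uv, r_vv. Take dot products:
  L(u, v) = r_uu · N̂ = -8,
  M(u, v) = r_uv · N̂ = 0,
  N(u, v) = r_vv · N̂ = 0.
Evaluating at (u, v) = (-4*pi/5, 5/2):
  L = -8, M = 0, N = 0.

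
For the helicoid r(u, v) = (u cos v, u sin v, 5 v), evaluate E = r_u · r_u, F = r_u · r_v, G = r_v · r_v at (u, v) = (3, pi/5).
E = 1;  F = 0;  G = 34

Partials: r_u = (cos(v), sin(v), 0), r_v = (-u*sin(v), u*cos(v), 5). As functions of (u, v):
  E = r_u · r_u = 1,
  F = r_u · r_v = 0,
  G = r_v · r_v = u^2 + 25.
Evaluating at (u, v) = (3, pi/5): E = 1, F = 0, G = 34.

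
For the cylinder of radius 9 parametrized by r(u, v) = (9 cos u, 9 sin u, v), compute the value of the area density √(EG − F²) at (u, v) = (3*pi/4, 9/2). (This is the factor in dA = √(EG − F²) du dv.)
√(EG − F²)|_{(3*pi/4, 9/2)} = 9

E = 81, F = 0, G = 1, so EG − F² = 81. Taking the positive square root: √(EG − F²) = 9. At (u, v) = (3*pi/4, 9/2): 9.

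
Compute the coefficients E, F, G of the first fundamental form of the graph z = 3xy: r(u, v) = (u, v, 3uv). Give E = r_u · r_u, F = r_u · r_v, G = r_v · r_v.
E = 9*v^2 + 1;  F = 9*u*v;  G = 9*u^2 + 1

Compute partials: r_u = (1, 0, 3*v), r_v = (0, 1, 3*u). Then
  E = r_u · r_u = 9*v^2 + 1,
  F = r_u · r_v = 9*u*v,
  G = r_v · r_v = 9*u^2 + 1.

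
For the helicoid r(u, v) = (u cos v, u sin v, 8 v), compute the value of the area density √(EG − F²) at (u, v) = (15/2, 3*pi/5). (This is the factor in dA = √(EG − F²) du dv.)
√(EG − F²)|_{(15/2, 3*pi/5)} = sqrt(481)/2

E = 1, F = 0, G = u^2 + 64, so EG − F² = u^2 + 64. Taking the positive square root: √(EG − F²) = sqrt(u^2 + 64). At (u, v) = (15/2, 3*pi/5): sqrt(481)/2.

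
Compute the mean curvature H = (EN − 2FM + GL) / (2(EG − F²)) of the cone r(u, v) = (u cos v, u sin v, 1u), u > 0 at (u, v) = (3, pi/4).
H = sqrt(2)/12

With E = 2, F = 0, G = u^2, L = 0, M = 0, N = sqrt(2)*u^2/(2*Abs(u)), assemble
  H = (EN − 2FM + GL) / (2(EG − F²)) = sqrt(2)/(4*Abs(u)).
At (u, v) = (3, pi/4): H = sqrt(2)/12.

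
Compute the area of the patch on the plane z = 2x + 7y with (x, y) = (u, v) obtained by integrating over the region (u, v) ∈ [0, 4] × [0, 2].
Area = 24*sqrt(6)

Area = ∫∫ √(EG − F²) du dv with √(EG − F²) = 3*sqrt(6). Integrating over [0, 4] × [0, 2] gives 24*sqrt(6).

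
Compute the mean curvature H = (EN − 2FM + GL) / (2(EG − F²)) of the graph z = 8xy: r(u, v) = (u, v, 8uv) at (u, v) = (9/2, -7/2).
H = 8064*sqrt(2081)/4330561

With E = 64*v^2 + 1, F = 64*u*v, G = 64*u^2 + 1, L = 0, M = 8/sqrt(64*u^2 + 64*v^2 + 1), N = 0, assemble
  H = (EN − 2FM + GL) / (2(EG − F²)) = -512*u*v/(64*u^2 + 64*v^2 + 1)^(3/2).
At (u, v) = (9/2, -7/2): H = 8064*sqrt(2081)/4330561.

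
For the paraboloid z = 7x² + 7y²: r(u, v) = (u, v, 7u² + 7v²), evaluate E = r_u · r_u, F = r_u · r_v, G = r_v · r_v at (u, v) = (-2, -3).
E = 785;  F = 1176;  G = 1765

Partials: r_u = (1, 0, 14*u), r_v = (0, 1, 14*v). As functions of (u, v):
  E = r_u · r_u = 196*u^2 + 1,
  F = r_u · r_v = 196*u*v,
  G = r_v · r_v = 196*v^2 + 1.
Evaluating at (u, v) = (-2, -3): E = 785, F = 1176, G = 1765.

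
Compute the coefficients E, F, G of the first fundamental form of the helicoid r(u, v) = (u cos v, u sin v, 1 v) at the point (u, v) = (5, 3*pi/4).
E = 1;  F = 0;  G = 26

Partials: r_u = (cos(v), sin(v), 0), r_v = (-u*sin(v), u*cos(v), 1). As functions of (u, v):
  E = r_u · r_u = 1,
  F = r_u · r_v = 0,
  G = r_v · r_v = u^2 + 1.
Evaluating at (u, v) = (5, 3*pi/4): E = 1, F = 0, G = 26.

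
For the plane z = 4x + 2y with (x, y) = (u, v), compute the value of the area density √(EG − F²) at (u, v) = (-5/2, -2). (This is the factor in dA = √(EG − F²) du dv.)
√(EG − F²)|_{(-5/2, -2)} = sqrt(21)

E = 17, F = 8, G = 5, so EG − F² = 21. Taking the positive square root: √(EG − F²) = sqrt(21). At (u, v) = (-5/2, -2): sqrt(21).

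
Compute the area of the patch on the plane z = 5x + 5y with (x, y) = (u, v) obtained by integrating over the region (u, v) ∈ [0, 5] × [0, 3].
Area = 15*sqrt(51)

Area = ∫∫ √(EG − F²) du dv with √(EG − F²) = sqrt(51). Integrating over [0, 5] × [0, 3] gives 15*sqrt(51).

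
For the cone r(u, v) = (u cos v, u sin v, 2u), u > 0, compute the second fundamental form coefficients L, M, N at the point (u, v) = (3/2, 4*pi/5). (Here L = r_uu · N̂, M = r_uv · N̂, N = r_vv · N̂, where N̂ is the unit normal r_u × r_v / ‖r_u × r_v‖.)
L = 0;  M = 0;  N = 3*sqrt(5)/5

Compute the unit normal N̂(u, v) = (-2*sqrt(5)*u*cos(v)/(5*Abs(u)), -2*sqrt(5)*u*sin(v)/(5*Abs(u)), sqrt(5)*u/(5*Abs(u))), and the second partials r_uu, r_uv, r_vv. Take dot products:
  L(u, v) = r_uu · N̂ = 0,
  M(u, v) = r_uv · N̂ = 0,
  N(u, v) = r_vv · N̂ = 2*sqrt(5)*u^2/(5*Abs(u)).
Evaluating at (u, v) = (3/2, 4*pi/5):
  L = 0, M = 0, N = 3*sqrt(5)/5.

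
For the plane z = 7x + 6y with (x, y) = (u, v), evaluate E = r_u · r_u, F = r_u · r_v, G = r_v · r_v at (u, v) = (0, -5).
E = 50;  F = 42;  G = 37

Partials: r_u = (1, 0, 7), r_v = (0, 1, 6). As functions of (u, v):
  E = r_u · r_u = 50,
  F = r_u · r_v = 42,
  G = r_v · r_v = 37.
Evaluating at (u, v) = (0, -5): E = 50, F = 42, G = 37.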